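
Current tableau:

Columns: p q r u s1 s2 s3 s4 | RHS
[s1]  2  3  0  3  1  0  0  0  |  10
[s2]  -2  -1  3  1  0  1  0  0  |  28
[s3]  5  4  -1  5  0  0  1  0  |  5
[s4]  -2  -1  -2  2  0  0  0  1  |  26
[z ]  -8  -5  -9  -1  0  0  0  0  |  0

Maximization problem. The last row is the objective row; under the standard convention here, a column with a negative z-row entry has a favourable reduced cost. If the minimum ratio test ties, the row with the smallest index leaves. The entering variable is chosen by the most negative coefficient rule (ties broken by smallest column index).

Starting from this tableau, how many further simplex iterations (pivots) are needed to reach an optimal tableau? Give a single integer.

2

pivot: r in, s2 out → z = 84
pivot: p in, s3 out → z = 1694/13
No improving column remains; optimal.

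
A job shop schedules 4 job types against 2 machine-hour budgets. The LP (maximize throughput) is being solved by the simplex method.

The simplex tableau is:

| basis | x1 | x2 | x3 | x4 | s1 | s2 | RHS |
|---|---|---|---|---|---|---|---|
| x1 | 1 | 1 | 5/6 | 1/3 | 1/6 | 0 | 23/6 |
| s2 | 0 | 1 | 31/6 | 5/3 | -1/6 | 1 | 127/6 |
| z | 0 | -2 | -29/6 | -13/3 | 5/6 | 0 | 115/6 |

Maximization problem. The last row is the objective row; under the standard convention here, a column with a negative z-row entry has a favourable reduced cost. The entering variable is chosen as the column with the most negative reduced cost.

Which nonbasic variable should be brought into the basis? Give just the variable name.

Objective-row coefficients: x1: 0, x2: -2, x3: -29/6, x4: -13/3, s1: 5/6, s2: 0.
The most negative is -29/6 in column x3, so x3 enters.

x3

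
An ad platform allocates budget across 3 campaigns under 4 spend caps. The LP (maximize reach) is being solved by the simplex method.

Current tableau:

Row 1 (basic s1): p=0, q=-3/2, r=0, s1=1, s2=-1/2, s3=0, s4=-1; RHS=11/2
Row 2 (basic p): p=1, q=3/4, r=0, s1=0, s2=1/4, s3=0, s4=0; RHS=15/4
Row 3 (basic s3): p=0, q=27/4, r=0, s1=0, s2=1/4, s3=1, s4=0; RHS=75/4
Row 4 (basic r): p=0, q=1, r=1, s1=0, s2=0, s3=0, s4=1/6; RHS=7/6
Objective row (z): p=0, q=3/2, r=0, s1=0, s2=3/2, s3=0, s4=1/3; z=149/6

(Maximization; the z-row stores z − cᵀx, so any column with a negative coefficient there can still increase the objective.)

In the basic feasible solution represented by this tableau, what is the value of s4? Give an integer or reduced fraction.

s4 is nonbasic (not in the basis column), so its value in the current BFS is 0.

0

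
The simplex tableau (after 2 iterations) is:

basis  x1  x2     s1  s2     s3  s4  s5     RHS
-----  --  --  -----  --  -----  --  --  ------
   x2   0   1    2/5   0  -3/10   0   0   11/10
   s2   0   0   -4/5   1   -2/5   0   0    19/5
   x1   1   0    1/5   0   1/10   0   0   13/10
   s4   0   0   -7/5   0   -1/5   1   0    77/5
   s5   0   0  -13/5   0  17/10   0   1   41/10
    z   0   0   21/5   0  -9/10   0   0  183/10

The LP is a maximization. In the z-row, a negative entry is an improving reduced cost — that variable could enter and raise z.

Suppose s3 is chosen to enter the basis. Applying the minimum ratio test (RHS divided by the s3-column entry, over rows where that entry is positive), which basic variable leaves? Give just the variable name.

s5

Ratios: row 1 (x2): entry -3/10 ≤ 0, skip; row 2 (s2): entry -2/5 ≤ 0, skip; row 3 (x1): (13/10)/(1/10) = 13; row 4 (s4): entry -1/5 ≤ 0, skip; row 5 (s5): (41/10)/(17/10) = 41/17.
Minimum ratio 41/17 is in the s5 row, so s5 leaves.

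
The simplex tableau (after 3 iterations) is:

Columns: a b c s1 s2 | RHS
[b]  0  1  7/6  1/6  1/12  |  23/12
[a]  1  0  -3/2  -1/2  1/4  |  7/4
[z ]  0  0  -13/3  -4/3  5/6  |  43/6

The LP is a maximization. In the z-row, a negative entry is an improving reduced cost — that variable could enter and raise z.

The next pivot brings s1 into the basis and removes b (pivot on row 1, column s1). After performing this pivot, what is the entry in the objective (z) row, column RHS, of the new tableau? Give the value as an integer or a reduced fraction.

Pivot element is row 1, column s1: 1/6.
Normalize row 1: new (row 1, RHS) = (23/12)/(1/6) = 23/2.
z-row ← z-row − (-4/3)·(new row 1): 43/6 − (-4/3)·(23/2) = 45/2.

45/2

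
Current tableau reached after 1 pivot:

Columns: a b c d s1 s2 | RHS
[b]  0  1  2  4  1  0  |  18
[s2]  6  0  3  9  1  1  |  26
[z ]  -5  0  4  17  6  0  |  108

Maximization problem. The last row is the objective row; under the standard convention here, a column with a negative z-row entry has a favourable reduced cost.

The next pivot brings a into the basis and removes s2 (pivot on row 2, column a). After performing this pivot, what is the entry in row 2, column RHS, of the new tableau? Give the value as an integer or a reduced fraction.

13/3

Pivot element is row 2, column a: 6.
Normalize row 2: new (row 2, RHS) = 26/6 = 13/3.
Row 2 is the pivot row, so the entry is 13/3.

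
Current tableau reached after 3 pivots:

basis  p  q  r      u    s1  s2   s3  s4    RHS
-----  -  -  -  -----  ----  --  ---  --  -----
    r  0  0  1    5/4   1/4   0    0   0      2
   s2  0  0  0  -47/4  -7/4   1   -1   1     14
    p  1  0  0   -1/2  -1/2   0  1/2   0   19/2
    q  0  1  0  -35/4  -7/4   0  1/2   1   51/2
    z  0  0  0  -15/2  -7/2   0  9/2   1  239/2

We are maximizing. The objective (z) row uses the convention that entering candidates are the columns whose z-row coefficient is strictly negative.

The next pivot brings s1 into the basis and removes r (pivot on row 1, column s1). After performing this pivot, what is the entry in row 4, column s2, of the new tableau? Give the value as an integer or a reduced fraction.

Pivot element is row 1, column s1: 1/4.
Normalize row 1: new (row 1, s2) = 0/(1/4) = 0.
row 4 ← row 4 − (-7/4)·(new row 1): 0 − (-7/4)·0 = 0.

0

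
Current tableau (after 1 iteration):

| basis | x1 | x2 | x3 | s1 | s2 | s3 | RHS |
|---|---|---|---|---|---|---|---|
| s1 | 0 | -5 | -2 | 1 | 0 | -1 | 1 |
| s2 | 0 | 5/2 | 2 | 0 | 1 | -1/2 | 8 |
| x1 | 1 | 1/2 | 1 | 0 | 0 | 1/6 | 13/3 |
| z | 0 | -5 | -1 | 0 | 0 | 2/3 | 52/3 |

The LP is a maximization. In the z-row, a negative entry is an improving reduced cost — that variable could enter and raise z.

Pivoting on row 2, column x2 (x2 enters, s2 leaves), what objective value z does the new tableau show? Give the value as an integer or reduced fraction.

Minimum ratio for x2: 8/(5/2) = 16/5.
z changes by −(z-row coeff of x2)·ratio = −(-5)·(16/5) = 16.
New z = 52/3 + 16 = 100/3.

100/3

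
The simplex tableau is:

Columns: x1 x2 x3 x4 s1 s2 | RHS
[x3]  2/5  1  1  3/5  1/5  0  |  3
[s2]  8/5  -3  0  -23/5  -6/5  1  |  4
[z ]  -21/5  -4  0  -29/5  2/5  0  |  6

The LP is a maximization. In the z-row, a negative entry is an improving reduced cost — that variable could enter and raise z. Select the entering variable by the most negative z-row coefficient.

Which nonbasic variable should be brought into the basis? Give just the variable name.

x4

Objective-row coefficients: x1: -21/5, x2: -4, x3: 0, x4: -29/5, s1: 2/5, s2: 0.
The most negative is -29/5 in column x4, so x4 enters.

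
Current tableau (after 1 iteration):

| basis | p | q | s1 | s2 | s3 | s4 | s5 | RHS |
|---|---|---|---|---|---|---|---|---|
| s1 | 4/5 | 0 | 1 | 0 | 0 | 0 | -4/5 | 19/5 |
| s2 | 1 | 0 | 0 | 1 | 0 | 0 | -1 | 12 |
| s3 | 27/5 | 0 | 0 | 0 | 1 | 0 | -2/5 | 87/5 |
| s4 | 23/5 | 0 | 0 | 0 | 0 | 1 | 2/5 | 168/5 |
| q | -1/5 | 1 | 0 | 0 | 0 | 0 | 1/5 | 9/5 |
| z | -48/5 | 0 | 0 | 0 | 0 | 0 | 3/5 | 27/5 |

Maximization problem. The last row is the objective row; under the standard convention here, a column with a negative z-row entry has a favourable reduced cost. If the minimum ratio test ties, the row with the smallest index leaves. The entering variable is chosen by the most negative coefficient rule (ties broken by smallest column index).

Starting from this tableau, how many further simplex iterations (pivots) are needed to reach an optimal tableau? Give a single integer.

pivot: p in, s3 out → z = 109/3
pivot: s5 in, q out → z = 189/5
No improving column remains; optimal.

2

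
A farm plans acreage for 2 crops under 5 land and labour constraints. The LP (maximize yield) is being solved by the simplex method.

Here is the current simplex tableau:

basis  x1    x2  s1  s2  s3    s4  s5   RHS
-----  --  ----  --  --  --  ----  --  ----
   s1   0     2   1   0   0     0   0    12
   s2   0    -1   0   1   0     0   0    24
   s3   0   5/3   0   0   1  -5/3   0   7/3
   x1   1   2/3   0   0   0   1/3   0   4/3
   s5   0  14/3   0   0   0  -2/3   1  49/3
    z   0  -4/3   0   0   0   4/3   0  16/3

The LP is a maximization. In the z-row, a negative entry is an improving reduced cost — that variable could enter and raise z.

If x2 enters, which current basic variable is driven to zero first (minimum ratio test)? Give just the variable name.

Ratios: row 1 (s1): 12/2 = 6; row 2 (s2): entry -1 ≤ 0, skip; row 3 (s3): (7/3)/(5/3) = 7/5; row 4 (x1): (4/3)/(2/3) = 2; row 5 (s5): (49/3)/(14/3) = 7/2.
Minimum ratio 7/5 is in the s3 row, so s3 leaves.

s3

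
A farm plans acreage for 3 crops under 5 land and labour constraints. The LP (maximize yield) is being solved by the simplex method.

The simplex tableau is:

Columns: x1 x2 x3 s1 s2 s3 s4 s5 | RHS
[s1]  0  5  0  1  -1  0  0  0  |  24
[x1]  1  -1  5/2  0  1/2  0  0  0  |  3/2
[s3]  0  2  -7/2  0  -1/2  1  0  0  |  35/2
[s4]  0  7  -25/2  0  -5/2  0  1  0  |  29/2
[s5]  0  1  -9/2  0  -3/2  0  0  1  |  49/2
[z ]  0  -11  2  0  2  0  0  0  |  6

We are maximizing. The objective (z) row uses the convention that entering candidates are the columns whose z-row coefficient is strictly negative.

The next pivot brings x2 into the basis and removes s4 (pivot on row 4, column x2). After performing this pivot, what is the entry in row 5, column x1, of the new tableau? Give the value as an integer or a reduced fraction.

Pivot element is row 4, column x2: 7.
Normalize row 4: new (row 4, x1) = 0/7 = 0.
row 5 ← row 5 − 1·(new row 4): 0 − 1·0 = 0.

0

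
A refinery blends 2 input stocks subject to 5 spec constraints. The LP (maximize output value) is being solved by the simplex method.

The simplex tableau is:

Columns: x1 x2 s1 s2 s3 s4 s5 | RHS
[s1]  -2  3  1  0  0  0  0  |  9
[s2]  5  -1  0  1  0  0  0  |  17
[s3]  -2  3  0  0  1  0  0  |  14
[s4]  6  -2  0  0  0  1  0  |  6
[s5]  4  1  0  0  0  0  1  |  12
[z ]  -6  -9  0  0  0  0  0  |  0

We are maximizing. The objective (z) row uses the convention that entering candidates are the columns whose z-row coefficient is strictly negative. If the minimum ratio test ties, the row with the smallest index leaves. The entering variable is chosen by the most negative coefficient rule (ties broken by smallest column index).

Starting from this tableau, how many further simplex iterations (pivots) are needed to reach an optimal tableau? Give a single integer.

pivot: x2 in, s1 out → z = 27
pivot: x1 in, s5 out → z = 351/7
No improving column remains; optimal.

2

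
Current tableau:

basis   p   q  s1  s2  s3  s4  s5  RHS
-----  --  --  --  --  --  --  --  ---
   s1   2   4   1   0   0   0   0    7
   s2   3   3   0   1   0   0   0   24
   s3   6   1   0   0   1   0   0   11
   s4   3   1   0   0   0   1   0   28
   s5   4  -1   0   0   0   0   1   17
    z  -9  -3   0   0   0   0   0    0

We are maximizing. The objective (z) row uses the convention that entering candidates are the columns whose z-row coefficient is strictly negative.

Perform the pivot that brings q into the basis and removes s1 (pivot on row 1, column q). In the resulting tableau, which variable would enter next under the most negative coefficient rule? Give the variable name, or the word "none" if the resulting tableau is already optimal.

Pivot element 4. New z-row = old z-row − (-3)·(row 1/4).
Updated z-row coefficients: p: -15/2, q: 0, s1: 3/4, s2: 0, s3: 0, s4: 0, s5: 0.
The most negative is -15/2 in column p, so p would enter next.

p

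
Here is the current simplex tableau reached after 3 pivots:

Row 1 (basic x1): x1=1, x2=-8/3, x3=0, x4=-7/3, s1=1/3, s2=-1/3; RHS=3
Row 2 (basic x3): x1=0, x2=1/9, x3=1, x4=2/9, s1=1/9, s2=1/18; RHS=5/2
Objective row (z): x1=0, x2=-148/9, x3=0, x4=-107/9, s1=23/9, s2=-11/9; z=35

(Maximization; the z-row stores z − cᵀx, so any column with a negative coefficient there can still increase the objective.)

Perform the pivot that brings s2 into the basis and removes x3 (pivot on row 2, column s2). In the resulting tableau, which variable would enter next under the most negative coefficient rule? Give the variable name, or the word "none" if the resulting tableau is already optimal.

Pivot element 1/18. New z-row = old z-row − (-11/9)·(row 2/(1/18)).
Updated z-row coefficients: x1: 0, x2: -14, x3: 22, x4: -7, s1: 5, s2: 0.
The most negative is -14 in column x2, so x2 would enter next.

x2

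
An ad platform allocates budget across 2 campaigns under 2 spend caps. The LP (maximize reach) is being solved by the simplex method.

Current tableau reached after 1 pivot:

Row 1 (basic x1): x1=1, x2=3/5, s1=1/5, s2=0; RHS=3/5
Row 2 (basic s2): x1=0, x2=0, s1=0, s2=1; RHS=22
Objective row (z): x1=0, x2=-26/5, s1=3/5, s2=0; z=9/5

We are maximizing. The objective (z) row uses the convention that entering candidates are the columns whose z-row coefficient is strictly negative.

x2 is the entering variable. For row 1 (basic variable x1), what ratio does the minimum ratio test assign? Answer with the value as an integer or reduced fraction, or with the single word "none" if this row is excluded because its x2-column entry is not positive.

1

Ratio = RHS / (x2 entry) = (3/5) / (3/5) = 1.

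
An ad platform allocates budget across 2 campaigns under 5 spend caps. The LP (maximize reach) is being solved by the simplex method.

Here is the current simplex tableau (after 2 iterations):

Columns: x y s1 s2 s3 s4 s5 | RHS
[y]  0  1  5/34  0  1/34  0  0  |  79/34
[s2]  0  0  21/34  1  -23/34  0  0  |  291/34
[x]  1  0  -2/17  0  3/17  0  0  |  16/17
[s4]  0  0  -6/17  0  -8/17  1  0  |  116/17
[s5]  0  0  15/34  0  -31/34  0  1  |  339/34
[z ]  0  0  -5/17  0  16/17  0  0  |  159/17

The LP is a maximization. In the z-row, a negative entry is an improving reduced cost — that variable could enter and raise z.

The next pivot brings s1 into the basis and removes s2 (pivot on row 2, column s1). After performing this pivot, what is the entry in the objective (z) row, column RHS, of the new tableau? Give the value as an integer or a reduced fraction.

Pivot element is row 2, column s1: 21/34.
Normalize row 2: new (row 2, RHS) = (291/34)/(21/34) = 97/7.
z-row ← z-row − (-5/17)·(new row 2): 159/17 − (-5/17)·(97/7) = 94/7.

94/7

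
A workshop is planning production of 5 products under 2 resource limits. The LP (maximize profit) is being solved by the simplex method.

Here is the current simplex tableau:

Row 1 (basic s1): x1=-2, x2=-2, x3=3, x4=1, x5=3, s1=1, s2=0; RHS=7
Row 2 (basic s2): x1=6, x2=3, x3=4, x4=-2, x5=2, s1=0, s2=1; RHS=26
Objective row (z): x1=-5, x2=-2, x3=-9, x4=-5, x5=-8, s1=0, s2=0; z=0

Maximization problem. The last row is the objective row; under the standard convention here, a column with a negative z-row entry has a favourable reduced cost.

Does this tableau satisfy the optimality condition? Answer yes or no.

Column x1 has objective-row coefficient -5, which is negative; an improving pivot exists, so not yet optimal.

no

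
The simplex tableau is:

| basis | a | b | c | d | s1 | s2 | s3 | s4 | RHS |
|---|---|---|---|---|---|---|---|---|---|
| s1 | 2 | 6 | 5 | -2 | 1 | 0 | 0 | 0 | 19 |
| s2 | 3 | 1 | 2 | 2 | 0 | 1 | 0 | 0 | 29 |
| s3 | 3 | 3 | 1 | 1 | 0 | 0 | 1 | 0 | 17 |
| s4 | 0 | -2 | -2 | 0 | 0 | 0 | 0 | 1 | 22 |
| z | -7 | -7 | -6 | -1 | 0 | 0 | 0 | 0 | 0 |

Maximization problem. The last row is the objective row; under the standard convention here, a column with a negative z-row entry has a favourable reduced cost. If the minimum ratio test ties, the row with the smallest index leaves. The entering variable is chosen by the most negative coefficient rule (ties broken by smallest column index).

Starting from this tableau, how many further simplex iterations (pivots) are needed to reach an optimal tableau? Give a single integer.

3

pivot: a in, s3 out → z = 119/3
pivot: c in, s1 out → z = 600/13
pivot: d in, s2 out → z = 52
No improving column remains; optimal.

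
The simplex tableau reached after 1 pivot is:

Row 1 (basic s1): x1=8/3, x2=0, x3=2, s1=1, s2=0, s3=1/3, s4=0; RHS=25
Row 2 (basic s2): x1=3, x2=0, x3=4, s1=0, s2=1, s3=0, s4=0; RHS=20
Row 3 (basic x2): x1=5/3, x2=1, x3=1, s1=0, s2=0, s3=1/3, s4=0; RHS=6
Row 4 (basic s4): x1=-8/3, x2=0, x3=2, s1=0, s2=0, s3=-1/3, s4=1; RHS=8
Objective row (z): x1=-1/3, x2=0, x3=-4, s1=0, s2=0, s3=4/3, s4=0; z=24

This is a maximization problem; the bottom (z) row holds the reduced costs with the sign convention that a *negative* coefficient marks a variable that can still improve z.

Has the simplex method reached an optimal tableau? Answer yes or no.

no

Column x1 has objective-row coefficient -1/3, which is negative; an improving pivot exists, so not yet optimal.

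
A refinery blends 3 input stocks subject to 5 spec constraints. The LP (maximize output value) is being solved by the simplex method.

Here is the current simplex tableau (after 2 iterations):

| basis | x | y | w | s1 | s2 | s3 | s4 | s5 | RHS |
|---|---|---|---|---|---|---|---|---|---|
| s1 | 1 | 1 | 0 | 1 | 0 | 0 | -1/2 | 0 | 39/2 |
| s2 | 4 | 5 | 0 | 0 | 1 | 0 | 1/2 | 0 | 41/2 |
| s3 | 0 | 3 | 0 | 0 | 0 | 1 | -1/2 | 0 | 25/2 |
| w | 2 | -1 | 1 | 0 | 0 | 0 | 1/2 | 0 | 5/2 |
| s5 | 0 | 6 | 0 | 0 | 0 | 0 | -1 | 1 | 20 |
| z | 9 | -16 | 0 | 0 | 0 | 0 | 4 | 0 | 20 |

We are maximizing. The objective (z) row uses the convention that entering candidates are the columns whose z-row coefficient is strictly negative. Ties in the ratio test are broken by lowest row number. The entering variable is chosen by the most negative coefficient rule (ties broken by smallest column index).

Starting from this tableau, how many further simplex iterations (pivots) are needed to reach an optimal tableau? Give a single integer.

1

pivot: y in, s5 out → z = 220/3
No improving column remains; optimal.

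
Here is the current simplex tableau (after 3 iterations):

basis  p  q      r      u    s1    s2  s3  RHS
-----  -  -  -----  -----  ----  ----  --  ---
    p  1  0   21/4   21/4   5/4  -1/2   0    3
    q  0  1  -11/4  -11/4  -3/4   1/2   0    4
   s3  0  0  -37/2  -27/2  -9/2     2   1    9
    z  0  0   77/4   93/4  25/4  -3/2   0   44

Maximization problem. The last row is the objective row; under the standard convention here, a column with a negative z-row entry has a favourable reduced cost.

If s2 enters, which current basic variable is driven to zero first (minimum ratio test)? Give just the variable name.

Ratios: row 1 (p): entry -1/2 ≤ 0, skip; row 2 (q): 4/(1/2) = 8; row 3 (s3): 9/2 = 9/2.
Minimum ratio 9/2 is in the s3 row, so s3 leaves.

s3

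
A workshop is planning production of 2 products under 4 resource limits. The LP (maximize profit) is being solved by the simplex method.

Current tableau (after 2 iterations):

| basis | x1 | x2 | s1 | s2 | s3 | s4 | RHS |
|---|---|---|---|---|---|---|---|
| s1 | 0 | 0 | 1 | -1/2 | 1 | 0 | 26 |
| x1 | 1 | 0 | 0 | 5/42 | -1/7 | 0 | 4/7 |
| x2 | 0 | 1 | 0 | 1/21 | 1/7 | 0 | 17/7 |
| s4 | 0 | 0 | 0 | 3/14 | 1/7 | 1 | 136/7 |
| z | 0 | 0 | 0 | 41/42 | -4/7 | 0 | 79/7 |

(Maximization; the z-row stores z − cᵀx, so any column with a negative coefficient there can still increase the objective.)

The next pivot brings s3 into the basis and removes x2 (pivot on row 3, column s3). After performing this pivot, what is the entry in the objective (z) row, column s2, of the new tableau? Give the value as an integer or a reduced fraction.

7/6

Pivot element is row 3, column s3: 1/7.
Normalize row 3: new (row 3, s2) = (1/21)/(1/7) = 1/3.
z-row ← z-row − (-4/7)·(new row 3): 41/42 − (-4/7)·(1/3) = 7/6.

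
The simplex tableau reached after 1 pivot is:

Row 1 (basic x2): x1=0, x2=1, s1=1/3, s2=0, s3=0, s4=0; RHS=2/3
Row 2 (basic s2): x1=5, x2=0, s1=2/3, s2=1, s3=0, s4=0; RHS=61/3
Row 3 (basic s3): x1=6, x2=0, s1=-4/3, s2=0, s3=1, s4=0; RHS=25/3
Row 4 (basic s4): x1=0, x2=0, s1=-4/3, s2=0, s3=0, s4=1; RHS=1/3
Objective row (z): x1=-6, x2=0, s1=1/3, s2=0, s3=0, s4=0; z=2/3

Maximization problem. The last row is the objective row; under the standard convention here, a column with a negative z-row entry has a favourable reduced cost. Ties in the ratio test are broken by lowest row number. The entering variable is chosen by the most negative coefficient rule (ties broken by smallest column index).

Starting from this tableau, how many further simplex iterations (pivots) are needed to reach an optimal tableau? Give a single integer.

pivot: x1 in, s3 out → z = 9
pivot: s1 in, x2 out → z = 11
No improving column remains; optimal.

2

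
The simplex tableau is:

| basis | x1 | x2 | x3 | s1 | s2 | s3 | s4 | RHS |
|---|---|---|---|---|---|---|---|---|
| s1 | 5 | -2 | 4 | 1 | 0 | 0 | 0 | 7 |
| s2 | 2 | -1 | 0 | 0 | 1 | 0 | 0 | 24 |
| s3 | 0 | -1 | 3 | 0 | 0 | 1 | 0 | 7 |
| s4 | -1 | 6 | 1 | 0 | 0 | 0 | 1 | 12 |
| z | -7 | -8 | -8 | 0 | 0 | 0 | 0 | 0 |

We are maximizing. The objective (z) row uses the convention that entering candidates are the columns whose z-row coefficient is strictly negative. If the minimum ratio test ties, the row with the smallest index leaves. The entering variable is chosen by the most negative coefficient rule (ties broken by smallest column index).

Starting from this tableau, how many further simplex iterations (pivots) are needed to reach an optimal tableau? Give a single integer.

pivot: x2 in, s4 out → z = 16
pivot: x1 in, s1 out → z = 499/14
No improving column remains; optimal.

2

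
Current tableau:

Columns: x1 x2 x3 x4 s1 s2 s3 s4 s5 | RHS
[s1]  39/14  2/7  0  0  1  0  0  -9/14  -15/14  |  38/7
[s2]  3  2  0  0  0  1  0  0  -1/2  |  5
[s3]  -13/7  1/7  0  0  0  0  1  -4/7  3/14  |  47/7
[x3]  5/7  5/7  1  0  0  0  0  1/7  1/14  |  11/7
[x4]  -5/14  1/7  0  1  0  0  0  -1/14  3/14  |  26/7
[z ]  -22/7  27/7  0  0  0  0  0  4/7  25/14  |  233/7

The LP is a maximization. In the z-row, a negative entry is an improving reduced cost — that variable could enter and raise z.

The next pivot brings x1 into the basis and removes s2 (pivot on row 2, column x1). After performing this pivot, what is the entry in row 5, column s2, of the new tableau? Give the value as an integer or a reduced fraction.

Pivot element is row 2, column x1: 3.
Normalize row 2: new (row 2, s2) = 1/3 = 1/3.
row 5 ← row 5 − (-5/14)·(new row 2): 0 − (-5/14)·(1/3) = 5/42.

5/42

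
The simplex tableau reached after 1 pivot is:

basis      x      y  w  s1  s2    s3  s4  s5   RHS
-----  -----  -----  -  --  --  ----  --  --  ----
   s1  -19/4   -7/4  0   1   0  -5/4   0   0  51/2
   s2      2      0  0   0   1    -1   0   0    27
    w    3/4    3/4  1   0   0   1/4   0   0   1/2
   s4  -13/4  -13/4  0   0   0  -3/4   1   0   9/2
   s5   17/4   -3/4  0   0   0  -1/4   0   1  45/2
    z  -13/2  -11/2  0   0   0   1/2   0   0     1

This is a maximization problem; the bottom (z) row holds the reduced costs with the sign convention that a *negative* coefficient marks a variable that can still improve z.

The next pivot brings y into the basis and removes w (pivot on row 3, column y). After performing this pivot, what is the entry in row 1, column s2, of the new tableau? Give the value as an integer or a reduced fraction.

Pivot element is row 3, column y: 3/4.
Normalize row 3: new (row 3, s2) = 0/(3/4) = 0.
row 1 ← row 1 − (-7/4)·(new row 3): 0 − (-7/4)·0 = 0.

0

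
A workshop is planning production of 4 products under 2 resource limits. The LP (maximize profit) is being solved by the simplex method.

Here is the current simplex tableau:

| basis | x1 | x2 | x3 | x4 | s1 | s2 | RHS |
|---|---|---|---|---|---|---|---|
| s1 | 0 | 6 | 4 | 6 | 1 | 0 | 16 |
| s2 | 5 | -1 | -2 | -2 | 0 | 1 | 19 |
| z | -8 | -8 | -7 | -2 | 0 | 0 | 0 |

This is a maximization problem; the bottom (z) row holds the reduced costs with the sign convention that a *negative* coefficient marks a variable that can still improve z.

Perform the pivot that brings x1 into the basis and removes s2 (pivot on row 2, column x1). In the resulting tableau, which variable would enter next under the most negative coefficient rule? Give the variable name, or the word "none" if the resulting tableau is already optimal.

Pivot element 5. New z-row = old z-row − (-8)·(row 2/5).
Updated z-row coefficients: x1: 0, x2: -48/5, x3: -51/5, x4: -26/5, s1: 0, s2: 8/5.
The most negative is -51/5 in column x3, so x3 would enter next.

x3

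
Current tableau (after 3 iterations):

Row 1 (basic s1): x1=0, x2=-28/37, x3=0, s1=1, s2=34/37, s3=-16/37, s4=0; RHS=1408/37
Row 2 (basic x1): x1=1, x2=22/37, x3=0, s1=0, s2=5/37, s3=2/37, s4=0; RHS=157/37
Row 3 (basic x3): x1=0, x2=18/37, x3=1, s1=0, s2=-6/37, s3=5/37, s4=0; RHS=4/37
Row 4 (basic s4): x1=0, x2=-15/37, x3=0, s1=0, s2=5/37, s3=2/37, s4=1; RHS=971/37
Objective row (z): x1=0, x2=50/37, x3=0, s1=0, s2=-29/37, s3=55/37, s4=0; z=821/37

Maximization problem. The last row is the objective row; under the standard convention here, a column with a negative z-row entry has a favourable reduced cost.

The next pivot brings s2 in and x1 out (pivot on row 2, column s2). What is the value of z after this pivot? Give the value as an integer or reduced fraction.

Minimum ratio for s2: (157/37)/(5/37) = 157/5.
z changes by −(z-row coeff of s2)·ratio = −(-29/37)·(157/5) = 4553/185.
New z = 821/37 + (4553/185) = 234/5.

234/5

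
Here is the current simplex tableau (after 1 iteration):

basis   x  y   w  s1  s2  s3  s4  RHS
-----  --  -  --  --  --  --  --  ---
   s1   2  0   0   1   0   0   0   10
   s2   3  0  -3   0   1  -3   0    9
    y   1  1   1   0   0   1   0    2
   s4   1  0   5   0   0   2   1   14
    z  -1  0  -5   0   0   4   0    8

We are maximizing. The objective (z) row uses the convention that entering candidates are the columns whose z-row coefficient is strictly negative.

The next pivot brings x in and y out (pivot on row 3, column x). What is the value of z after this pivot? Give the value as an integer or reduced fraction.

10

Minimum ratio for x: 2/1 = 2.
z changes by −(z-row coeff of x)·ratio = −(-1)·2 = 2.
New z = 8 + 2 = 10.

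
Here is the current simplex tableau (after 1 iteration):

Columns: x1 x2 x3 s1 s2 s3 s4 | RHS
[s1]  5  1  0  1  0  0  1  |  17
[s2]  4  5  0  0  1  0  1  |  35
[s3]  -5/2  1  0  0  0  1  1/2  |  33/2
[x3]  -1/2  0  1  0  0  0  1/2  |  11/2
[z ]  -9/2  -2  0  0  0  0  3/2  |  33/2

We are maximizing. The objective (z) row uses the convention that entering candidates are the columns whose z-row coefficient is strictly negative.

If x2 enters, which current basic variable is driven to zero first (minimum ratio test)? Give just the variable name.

s2

Ratios: row 1 (s1): 17/1 = 17; row 2 (s2): 35/5 = 7; row 3 (s3): (33/2)/1 = 33/2; row 4 (x3): entry 0 ≤ 0, skip.
Minimum ratio 7 is in the s2 row, so s2 leaves.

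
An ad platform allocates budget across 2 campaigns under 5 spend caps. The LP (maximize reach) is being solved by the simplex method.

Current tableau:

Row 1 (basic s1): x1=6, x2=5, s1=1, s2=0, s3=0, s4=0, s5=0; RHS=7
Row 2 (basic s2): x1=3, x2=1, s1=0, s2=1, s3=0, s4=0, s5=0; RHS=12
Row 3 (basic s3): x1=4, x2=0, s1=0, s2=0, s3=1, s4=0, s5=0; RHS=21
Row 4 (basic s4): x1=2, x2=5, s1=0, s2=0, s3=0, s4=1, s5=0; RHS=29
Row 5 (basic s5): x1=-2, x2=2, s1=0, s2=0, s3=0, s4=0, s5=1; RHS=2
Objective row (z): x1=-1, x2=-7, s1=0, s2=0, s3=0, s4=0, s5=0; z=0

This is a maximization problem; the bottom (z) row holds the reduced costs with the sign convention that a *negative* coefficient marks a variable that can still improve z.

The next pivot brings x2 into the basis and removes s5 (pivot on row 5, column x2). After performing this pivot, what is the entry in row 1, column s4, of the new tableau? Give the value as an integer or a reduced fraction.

Pivot element is row 5, column x2: 2.
Normalize row 5: new (row 5, s4) = 0/2 = 0.
row 1 ← row 1 − 5·(new row 5): 0 − 5·0 = 0.

0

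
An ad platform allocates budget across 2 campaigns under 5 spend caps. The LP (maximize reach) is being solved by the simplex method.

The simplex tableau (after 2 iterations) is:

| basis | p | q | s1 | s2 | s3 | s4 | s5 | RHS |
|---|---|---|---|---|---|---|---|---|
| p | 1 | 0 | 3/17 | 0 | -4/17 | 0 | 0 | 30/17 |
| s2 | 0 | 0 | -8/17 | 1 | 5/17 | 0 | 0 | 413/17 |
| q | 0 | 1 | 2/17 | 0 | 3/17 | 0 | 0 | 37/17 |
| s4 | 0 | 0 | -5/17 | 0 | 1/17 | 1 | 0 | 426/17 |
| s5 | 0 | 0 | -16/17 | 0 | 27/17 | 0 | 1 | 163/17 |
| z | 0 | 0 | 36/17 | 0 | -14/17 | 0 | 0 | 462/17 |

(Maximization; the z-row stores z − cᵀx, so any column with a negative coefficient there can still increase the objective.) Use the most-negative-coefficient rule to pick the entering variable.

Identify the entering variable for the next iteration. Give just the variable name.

s3

Objective-row coefficients: p: 0, q: 0, s1: 36/17, s2: 0, s3: -14/17, s4: 0, s5: 0.
The most negative is -14/17 in column s3, so s3 enters.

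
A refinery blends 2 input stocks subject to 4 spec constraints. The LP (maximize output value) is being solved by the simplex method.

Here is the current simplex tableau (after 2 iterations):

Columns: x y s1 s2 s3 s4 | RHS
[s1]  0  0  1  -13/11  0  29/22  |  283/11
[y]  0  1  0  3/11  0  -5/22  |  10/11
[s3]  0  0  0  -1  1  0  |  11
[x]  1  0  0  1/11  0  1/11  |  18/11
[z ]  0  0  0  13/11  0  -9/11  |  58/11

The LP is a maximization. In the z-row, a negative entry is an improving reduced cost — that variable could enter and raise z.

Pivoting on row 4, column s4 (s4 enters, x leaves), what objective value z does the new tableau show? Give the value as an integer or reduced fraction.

20

Minimum ratio for s4: (18/11)/(1/11) = 18.
z changes by −(z-row coeff of s4)·ratio = −(-9/11)·18 = 162/11.
New z = 58/11 + (162/11) = 20.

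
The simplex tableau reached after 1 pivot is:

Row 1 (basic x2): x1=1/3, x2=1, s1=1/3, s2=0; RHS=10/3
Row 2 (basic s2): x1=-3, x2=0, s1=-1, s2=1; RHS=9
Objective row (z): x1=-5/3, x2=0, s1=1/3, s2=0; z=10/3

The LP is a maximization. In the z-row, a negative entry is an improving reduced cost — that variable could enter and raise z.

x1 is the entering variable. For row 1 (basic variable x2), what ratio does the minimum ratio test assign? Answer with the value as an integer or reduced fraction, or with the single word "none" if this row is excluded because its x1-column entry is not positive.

Ratio = RHS / (x1 entry) = (10/3) / (1/3) = 10.

10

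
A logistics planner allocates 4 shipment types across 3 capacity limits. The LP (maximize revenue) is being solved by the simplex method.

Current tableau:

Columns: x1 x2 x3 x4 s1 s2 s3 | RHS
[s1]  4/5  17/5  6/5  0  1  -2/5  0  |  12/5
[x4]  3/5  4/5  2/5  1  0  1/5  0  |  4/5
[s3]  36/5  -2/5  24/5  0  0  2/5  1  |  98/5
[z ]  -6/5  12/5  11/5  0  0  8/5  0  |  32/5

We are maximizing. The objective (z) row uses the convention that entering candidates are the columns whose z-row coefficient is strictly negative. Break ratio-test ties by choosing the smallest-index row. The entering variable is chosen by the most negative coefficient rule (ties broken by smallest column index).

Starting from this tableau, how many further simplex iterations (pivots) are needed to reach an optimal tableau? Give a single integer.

pivot: x1 in, x4 out → z = 8
No improving column remains; optimal.

1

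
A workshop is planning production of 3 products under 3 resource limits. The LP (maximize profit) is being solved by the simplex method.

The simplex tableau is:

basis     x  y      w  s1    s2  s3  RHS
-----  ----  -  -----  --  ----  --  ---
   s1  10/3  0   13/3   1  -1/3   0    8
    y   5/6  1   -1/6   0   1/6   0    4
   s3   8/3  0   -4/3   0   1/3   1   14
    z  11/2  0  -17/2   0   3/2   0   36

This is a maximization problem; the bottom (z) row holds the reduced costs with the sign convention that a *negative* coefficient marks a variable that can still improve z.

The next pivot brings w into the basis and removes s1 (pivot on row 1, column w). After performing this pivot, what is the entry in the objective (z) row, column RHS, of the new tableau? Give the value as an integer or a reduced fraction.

672/13

Pivot element is row 1, column w: 13/3.
Normalize row 1: new (row 1, RHS) = 8/(13/3) = 24/13.
z-row ← z-row − (-17/2)·(new row 1): 36 − (-17/2)·(24/13) = 672/13.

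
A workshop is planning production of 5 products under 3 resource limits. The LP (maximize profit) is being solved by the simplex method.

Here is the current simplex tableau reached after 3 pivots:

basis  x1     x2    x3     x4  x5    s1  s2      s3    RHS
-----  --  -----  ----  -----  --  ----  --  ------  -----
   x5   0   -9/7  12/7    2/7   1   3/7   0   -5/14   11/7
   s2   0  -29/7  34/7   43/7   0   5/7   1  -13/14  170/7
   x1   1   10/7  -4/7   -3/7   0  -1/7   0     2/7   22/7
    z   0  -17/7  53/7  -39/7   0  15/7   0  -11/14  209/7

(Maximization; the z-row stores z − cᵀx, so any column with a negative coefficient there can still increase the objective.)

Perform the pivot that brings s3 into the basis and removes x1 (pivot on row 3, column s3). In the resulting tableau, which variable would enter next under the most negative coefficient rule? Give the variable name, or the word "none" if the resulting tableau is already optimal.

Pivot element 2/7. New z-row = old z-row − (-11/14)·(row 3/(2/7)).
Updated z-row coefficients: x1: 11/4, x2: 3/2, x3: 6, x4: -27/4, x5: 0, s1: 7/4, s2: 0, s3: 0.
The most negative is -27/4 in column x4, so x4 would enter next.

x4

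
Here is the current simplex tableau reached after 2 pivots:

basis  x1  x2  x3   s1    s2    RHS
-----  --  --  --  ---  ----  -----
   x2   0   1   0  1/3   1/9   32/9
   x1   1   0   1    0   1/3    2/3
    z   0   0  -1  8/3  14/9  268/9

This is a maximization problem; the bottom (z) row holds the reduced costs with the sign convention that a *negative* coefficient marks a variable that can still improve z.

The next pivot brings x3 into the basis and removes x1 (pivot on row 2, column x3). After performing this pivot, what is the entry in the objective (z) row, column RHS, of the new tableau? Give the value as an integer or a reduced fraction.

Pivot element is row 2, column x3: 1.
Normalize row 2: new (row 2, RHS) = (2/3)/1 = 2/3.
z-row ← z-row − (-1)·(new row 2): 268/9 − (-1)·(2/3) = 274/9.

274/9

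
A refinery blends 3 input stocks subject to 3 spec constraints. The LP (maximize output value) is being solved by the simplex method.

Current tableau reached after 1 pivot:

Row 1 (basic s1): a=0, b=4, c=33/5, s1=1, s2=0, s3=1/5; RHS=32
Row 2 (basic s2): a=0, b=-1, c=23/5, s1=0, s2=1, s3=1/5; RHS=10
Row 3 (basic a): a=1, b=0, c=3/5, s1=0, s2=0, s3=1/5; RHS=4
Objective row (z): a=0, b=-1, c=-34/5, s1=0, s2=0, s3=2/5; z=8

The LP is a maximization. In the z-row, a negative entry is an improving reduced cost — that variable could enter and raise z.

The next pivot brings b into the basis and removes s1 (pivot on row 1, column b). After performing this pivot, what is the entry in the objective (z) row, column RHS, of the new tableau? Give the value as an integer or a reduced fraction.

16

Pivot element is row 1, column b: 4.
Normalize row 1: new (row 1, RHS) = 32/4 = 8.
z-row ← z-row − (-1)·(new row 1): 8 − (-1)·8 = 16.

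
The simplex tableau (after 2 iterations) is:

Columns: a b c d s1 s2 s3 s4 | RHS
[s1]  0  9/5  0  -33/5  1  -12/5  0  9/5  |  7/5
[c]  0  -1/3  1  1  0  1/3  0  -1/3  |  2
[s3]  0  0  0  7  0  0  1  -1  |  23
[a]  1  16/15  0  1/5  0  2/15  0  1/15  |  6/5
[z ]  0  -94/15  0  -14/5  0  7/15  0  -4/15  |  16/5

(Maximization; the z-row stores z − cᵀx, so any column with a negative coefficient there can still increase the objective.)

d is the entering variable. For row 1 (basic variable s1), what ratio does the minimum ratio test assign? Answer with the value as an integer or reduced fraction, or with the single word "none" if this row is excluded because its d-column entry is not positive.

The d entry in row 1 is -33/5 ≤ 0, so this row gives no ratio.

none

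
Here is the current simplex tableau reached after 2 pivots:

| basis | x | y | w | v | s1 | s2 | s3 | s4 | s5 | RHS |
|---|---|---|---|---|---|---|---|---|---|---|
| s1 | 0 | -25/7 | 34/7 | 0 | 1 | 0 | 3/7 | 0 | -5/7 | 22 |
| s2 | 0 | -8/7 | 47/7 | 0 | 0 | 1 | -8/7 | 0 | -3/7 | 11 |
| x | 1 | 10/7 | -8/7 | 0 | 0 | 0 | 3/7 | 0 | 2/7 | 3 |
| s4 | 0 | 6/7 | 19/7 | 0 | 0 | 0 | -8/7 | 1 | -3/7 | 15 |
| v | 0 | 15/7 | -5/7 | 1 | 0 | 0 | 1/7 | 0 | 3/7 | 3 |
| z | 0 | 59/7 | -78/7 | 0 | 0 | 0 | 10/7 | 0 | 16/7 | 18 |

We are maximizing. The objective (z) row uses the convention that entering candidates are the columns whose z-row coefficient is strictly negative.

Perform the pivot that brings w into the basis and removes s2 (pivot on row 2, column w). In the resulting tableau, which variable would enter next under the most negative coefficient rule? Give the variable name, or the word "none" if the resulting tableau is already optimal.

s3

Pivot element 47/7. New z-row = old z-row − (-78/7)·(row 2/(47/7)).
Updated z-row coefficients: x: 0, y: 307/47, w: 0, v: 0, s1: 0, s2: 78/47, s3: -22/47, s4: 0, s5: 74/47.
The most negative is -22/47 in column s3, so s3 would enter next.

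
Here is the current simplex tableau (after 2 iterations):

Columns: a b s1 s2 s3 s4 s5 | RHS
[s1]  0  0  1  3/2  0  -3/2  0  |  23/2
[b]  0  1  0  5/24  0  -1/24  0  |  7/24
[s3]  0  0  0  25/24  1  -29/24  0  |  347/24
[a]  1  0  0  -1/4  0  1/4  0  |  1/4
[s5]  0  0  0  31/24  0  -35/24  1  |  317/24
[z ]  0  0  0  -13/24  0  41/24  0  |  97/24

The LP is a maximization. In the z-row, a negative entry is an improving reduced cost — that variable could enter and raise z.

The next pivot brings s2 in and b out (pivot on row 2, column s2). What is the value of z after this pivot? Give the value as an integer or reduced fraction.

24/5

Minimum ratio for s2: (7/24)/(5/24) = 7/5.
z changes by −(z-row coeff of s2)·ratio = −(-13/24)·(7/5) = 91/120.
New z = 97/24 + (91/120) = 24/5.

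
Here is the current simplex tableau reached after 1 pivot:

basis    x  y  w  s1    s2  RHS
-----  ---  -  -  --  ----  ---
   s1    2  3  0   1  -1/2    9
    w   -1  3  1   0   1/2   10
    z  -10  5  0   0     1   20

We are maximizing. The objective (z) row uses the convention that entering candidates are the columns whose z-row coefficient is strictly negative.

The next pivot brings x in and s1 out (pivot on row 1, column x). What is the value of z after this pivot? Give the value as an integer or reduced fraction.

Minimum ratio for x: 9/2 = 9/2.
z changes by −(z-row coeff of x)·ratio = −(-10)·(9/2) = 45.
New z = 20 + 45 = 65.

65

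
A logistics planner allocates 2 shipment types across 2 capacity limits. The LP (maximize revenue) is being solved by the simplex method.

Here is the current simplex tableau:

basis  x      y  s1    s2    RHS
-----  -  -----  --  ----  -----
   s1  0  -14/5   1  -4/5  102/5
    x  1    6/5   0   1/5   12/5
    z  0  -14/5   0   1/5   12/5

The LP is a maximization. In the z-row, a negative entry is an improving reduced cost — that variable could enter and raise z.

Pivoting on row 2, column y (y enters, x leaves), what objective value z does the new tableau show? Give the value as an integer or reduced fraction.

8

Minimum ratio for y: (12/5)/(6/5) = 2.
z changes by −(z-row coeff of y)·ratio = −(-14/5)·2 = 28/5.
New z = 12/5 + (28/5) = 8.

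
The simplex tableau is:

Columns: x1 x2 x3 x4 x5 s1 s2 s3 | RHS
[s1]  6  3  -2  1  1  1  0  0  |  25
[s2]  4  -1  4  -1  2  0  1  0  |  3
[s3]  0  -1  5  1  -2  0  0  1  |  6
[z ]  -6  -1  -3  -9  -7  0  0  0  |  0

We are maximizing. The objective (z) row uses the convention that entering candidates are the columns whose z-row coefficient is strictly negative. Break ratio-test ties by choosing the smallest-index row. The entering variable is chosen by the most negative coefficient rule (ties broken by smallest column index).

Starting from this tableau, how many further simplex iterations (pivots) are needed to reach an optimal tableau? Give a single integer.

3

pivot: x4 in, s3 out → z = 54
pivot: x5 in, s1 out → z = 637/3
pivot: x3 in, s2 out → z = 686/3
No improving column remains; optimal.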